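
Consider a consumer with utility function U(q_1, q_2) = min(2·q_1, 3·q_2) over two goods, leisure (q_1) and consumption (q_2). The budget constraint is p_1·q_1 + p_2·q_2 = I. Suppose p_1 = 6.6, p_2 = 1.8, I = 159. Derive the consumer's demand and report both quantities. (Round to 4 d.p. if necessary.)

q_1* = 20.3846, q_2* = 13.5897

Leontief preferences: the optimum is at the kink where q_1/3 = q_2/2, i.e. q_2 = (2/3)·q_1.
Budget: p_1·q_1 + p_2·(2/3)·q_1 = I, so (3·p_1 + 2·p_2)·q_1 = 3·I.
Demand: q_1*(p_1,p_2,I) = 3·I/(3·p_1 + 2·p_2), q_2* = 2·I/(3·p_1 + 2·p_2).
Here 3·6.6 + 2·1.8 = 23.4, giving q_1* = 20.3846 and q_2* = 13.5897.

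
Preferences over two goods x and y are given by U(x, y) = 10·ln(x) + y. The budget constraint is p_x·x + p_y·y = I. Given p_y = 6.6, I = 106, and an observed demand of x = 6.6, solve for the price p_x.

p_x = 10

Set MRS = p_x/p_y: (10/x)/1 = p_x/p_y.
So x*(p_x,p_y) = 10·p_y/p_x, independent of income; and y* = (I − 10·p_y)/p_y.
Set x* = 6.6 in the demand function and solve for p_x: p_x = 10.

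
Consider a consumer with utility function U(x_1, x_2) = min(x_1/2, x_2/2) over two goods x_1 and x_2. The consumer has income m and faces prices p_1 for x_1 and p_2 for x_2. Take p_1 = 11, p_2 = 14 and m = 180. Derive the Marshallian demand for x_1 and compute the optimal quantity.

Leontief preferences: the optimum is at the kink where x_1/2 = x_2/2, i.e. x_2 = x_1.
Budget: p_1·x_1 + p_2·x_1 = m, so (2·p_1 + 2·p_2)·x_1 = 2·m.
Demand: x_1*(p_1,p_2,m) = 2·m/(2·p_1 + 2·p_2), x_2* = 2·m/(2·p_1 + 2·p_2).
Here 2·11 + 2·14 = 50, giving x_1* = 7.2.

x_1* = 7.2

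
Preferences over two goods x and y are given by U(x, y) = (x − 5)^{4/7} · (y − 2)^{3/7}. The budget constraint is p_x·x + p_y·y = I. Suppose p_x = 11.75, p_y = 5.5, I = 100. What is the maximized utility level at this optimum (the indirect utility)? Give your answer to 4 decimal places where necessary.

V = 1.8005

MRS = (4/3)·(y−2)/(x−5). Tangency with p_x/p_y gives y−2 = (3/4)·(p_x/p_y)·(x−5).
Substituting into the budget: x* = 5 + 4/7·(I − 5·p_x − 2·p_y)/p_x, and y* = 2 + 3/7·(…)/p_y.
Discretionary income = 100 − 5·11.75 − 2·5.5 = 30.25; x* = 5 + 4/7·30.25/11.75 = 6.4711; y* = 2 + 3/7·30.25/5.5 = 4.3571.
Utility at the optimum: U(6.4711, 4.3571) = 1.8005.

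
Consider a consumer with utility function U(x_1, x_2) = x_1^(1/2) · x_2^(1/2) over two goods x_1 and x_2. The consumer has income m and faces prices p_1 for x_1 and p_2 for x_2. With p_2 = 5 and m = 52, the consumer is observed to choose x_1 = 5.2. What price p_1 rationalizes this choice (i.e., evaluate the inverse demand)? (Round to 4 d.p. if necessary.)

MU_x_1/MU_x_2 = (0.5·x_2)/(0.5·x_1); tangency sets this equal to p_1/p_2.
Rearranging, p_2·x_2 = p_1·x_1. Substituting into the budget gives p_1·x_1·(1 + 1) = m.
Demand: x_1*(p_1,p_2,m) = 0.5·m/p_1 and x_2* = 0.5·m/p_2.
Set x_1* = 5.2 in the demand function and solve for p_1: p_1 = 5.

p_1 = 5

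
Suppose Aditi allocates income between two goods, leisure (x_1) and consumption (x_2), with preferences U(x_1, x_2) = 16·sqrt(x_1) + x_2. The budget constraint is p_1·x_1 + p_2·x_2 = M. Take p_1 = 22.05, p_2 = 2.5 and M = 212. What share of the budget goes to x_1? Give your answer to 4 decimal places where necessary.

share on x_1 = 0.0856

Set MRS = p_1/p_2: 8·x_1^(−1/2) = p_1/p_2.
Thus x_1* = (8·p_2/p_1)² — independent of M — with the rest of income spent on x_2.
Plugging in: x_1* = (8·2.5/22.05)² = 0.8227, x_2* = 77.5438.
Expenditure on x_1: 22.05·0.8227 = 18.1406; share = 0.0856.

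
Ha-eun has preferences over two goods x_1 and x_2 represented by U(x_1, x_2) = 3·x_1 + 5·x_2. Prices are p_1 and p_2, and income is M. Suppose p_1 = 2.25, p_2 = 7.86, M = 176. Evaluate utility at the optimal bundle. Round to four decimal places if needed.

V = 234.6667

Linear utility — the consumer picks whichever good has higher MU/price: 3/2.25 = 1.3333 vs 5/7.86 = 0.6361.
x_1 gives more utility per dollar, so spend all income on x_1: x_1* = M/p_1, x_2* = 0.
Numerically: x_1* = 78.2222, x_2* = 0.
Utility at the optimum: U(78.2222, 0) = 234.6667.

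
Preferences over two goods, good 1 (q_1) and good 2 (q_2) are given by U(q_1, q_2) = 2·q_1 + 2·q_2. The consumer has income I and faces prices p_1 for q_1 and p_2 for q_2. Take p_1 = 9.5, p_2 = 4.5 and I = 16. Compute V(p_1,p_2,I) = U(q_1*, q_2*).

V = 7.1111

Perfect substitutes: compare marginal utility per dollar. 2/p_1 vs 2/p_2 → 0.2105 vs 0.4444.
q_2 gives more utility per dollar, so spend all income on q_2: q_2* = I/p_2, q_1* = 0.
Numerically: q_1* = 0, q_2* = 3.5556.
Utility at the optimum: U(0, 3.5556) = 7.1111.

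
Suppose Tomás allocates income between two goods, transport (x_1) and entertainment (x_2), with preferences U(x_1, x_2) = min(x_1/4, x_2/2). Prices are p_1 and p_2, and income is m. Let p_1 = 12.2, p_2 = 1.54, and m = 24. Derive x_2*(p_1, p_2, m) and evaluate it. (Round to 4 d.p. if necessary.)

With perfect complements, no substitution: consume in ratio x_1:x_2 = 4:2.
Budget: p_1·x_1 + p_2·(1/2)·x_1 = m, so (4·p_1 + 2·p_2)·x_1 = 4·m.
Demand: x_1*(p_1,p_2,m) = 4·m/(4·p_1 + 2·p_2), x_2* = 2·m/(4·p_1 + 2·p_2).
Here 4·12.2 + 2·1.54 = 51.88, giving x_2* = 0.9252.

x_2* = 0.9252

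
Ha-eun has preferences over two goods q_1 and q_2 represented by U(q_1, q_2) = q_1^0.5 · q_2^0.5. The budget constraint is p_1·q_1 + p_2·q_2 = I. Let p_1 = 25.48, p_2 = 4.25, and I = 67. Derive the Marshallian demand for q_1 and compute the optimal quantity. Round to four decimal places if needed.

q_1* = 1.3148

MU_q_1/MU_q_2 = (0.5·q_2)/(0.5·q_1); tangency sets this equal to p_1/p_2.
Rearranging, p_2·q_2 = p_1·q_1. Substituting into the budget gives p_1·q_1·(1 + 1) = I.
Demand: q_1*(p_1,p_2,I) = 0.5·I/p_1 and q_2* = 0.5·I/p_2.
At p_1=25.48, p_2=4.25, I=67: q_1* = 0.5·67/25.48 = 1.3148.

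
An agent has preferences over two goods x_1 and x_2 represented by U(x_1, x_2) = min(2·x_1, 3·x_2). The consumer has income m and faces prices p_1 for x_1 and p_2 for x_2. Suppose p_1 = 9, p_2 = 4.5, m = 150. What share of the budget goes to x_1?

share on x_1 = 0.75

With perfect complements, no substitution: consume in ratio x_1:x_2 = 3:2.
Budget: p_1·x_1 + p_2·(2/3)·x_1 = m, so (3·p_1 + 2·p_2)·x_1 = 3·m.
Demand: x_1*(p_1,p_2,m) = 3·m/(3·p_1 + 2·p_2), x_2* = 2·m/(3·p_1 + 2·p_2).
Here 3·9 + 2·4.5 = 36, giving x_1* = 12.5 and x_2* = 8.3333.
Expenditure on x_1: 9·12.5 = 112.5; share = 0.75.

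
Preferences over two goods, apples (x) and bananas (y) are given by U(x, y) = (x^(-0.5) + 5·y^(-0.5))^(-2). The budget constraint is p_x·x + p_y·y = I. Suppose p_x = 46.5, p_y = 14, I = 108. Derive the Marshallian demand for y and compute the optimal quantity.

y* = 5.1079

MRS = MU_x/MU_y = (1/5)·(y/x)^(1.5). Set equal to p_x/p_y.
Hence y/x = (5·p_x/p_y)^(1/(1.5)), i.e. raised to the 2/3 power.
With the ratio pinned down, the budget gives x* = I/(p_x + p_y·(y/x)) and y* = (y/x)·x*.
Numerically y/x = 6.509235, so x* = 108/(46.5 + 14·6.509235) = 0.7847 and y* = 6.509235·0.7847 = 5.1079.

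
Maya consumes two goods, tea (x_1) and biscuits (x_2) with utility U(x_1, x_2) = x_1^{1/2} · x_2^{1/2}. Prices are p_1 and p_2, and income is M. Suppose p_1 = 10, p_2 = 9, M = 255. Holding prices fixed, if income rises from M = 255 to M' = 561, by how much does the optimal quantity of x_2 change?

Tangency: MRS = x_2/x_1 = p_1/p_2.
So 0.5·p_2·x_2 = 0.5·p_1·x_1; combined with the budget, a share 0.5 of income goes to x_1.
Demand: x_1*(p_1,p_2,M) = 0.5·M/p_1 and x_2* = 0.5·M/p_2.
At p_1=10, p_2=9, M=255: x_2* = 0.5·255/9 = 14.1667.
At M' = 561: x_2* = 31.1667. Change: 31.1667 − 14.1667 = 17.

Δx_2* = 17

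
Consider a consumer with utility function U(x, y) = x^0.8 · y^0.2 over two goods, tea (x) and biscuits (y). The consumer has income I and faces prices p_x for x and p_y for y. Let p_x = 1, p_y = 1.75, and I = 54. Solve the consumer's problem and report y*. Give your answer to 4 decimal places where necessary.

y* = 6.1714

Tangency: MRS = 4·y/x = p_x/p_y.
So 0.8·p_y·y = 0.2·p_x·x; combined with the budget, a share 0.8 of income goes to x.
Demand: x*(p_x,p_y,I) = 0.8·I/p_x and y* = 0.2·I/p_y.
At p_x=1, p_y=1.75, I=54: y* = 0.2·54/1.75 = 6.1714.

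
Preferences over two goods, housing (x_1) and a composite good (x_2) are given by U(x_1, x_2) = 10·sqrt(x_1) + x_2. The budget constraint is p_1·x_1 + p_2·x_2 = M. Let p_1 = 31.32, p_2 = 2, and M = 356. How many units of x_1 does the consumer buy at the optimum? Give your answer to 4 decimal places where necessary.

Utility is quasi-linear in x_2; the FOC for x_1 is 5/√x_1 = p_1/p_2.
Thus x_1* = (5·p_2/p_1)² — independent of M — with the rest of income spent on x_2.
Plugging in: x_1* = (5·2/31.32)² = 0.1019.

x_1* = 0.1019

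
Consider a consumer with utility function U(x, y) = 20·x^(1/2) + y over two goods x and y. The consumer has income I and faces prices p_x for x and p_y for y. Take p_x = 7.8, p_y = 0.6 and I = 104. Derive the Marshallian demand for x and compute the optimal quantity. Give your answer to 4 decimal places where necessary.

Utility is quasi-linear in y; the FOC for x is 10/√x = p_x/p_y.
Thus x* = (10·p_y/p_x)² — independent of I — with the rest of income spent on y.
Plugging in: x* = (10·0.6/7.8)² = 0.5917.

x* = 0.5917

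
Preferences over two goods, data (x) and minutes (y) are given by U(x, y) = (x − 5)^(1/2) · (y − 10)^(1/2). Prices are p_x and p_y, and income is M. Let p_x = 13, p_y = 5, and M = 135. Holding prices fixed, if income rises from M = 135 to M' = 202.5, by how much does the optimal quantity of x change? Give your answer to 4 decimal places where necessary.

Δx* = 2.5962

Discretionary income = 135 − 5·13 − 10·5 = 20; x* = 5 + 0.5·20/13 = 5.7692.
At M' = 202.5: x* = 8.3654. Change: 8.3654 − 5.7692 = 2.5962.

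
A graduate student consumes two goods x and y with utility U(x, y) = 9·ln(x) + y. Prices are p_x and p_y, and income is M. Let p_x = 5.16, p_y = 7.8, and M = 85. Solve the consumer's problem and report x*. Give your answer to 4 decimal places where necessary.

MU_x = 9/x, MU_y = 1. Tangency: 9/x = p_x/p_y.
So x*(p_x,p_y) = 9·p_y/p_x, independent of income; and y* = (M − 9·p_y)/p_y.
At the given prices: x* = 9·7.8/5.16 = 13.6047.

x* = 13.6047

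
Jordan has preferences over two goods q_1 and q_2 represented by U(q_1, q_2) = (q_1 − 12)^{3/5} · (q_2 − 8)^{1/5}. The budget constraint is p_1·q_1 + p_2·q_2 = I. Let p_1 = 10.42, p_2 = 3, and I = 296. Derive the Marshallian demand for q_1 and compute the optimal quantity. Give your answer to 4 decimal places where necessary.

Substituting into the budget: q_1* = 12 + 0.75·(I − 12·p_1 − 8·p_2)/p_1, and q_2* = 8 + 0.25·(…)/p_2.
Discretionary income = 296 − 12·10.42 − 8·3 = 146.96; q_1* = 12 + 0.75·146.96/10.42 = 22.5777.

q_1* = 22.5777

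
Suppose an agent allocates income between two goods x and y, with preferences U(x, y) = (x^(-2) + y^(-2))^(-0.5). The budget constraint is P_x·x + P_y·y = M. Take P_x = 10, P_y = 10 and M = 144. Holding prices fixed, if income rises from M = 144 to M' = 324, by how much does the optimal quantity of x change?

Δx* = 9

MRS = MU_x/MU_y = (y/x)^(3). Set equal to P_x/P_y.
Solve for the ratio: y/x = [P_x/P_y]^(1/3).
Substitute y = (y/x)·x into the budget: x* = M/(P_x + P_y·(y/x)).
Numerically y/x = 1, so x* = 144/(10 + 10·1) = 7.2.
At M' = 324: x* = 16.2. Change: 16.2 − 7.2 = 9.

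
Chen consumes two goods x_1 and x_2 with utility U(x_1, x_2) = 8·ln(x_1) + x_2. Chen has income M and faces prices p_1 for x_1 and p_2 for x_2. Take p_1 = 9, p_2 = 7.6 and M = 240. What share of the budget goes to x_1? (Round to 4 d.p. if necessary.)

Set MRS = p_1/p_2: (8/x_1)/1 = p_1/p_2.
So x_1*(p_1,p_2) = 8·p_2/p_1, independent of income; and x_2* = (M − 8·p_2)/p_2.
At the given prices: x_1* = 8·7.6/9 = 6.7556, and x_2* = 23.5789.
Expenditure on x_1: 9·6.7556 = 60.8; share = 0.2533.

share on x_1 = 0.2533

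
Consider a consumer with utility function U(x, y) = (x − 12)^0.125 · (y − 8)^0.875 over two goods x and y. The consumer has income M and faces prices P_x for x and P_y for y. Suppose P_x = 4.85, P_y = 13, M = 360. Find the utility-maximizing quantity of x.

Let x' = x−12, y' = y−8. MRS = (1/7)·y'/x' = P_x/P_y.
After buying the subsistence bundle (12, 8), a share 0.125 of the remaining income goes to x: x* = 12 + 0.125·(M − 12P_x − 8P_y)/P_x.
Discretionary income = 360 − 12·4.85 − 8·13 = 197.8; x* = 12 + 0.125·197.8/4.85 = 17.0979.

x* = 17.0979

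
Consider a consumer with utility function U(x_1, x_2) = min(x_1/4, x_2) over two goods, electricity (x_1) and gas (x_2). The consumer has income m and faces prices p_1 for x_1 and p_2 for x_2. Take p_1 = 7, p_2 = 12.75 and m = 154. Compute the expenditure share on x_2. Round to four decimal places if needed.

Leontief preferences: the optimum is at the kink where x_1/4 = x_2/1, i.e. x_2 = (1/4)·x_1.
Budget: p_1·x_1 + p_2·(1/4)·x_1 = m, so (4·p_1 + p_2)·x_1 = 4·m.
Demand: x_1*(p_1,p_2,m) = 4·m/(4·p_1 + p_2), x_2* = m/(4·p_1 + p_2).
Here 4·7 + 12.75 = 40.75, giving x_1* = 15.1166 and x_2* = 3.7791.
Expenditure on x_2: 12.75·3.7791 = 48.184; share = 0.3129.

share on x_2 = 0.3129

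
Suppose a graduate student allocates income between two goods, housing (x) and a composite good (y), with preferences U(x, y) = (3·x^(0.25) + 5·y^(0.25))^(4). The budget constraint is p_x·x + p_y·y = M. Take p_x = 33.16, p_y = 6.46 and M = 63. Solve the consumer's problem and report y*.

Substitute y = (y/x)·x into the budget: x* = M/(p_x + p_y·(y/x)).
Numerically y/x = 17.497433, so x* = 63/(33.16 + 6.46·17.497433) = 0.4309 and y* = 17.497433·0.4309 = 7.5403.

y* = 7.5403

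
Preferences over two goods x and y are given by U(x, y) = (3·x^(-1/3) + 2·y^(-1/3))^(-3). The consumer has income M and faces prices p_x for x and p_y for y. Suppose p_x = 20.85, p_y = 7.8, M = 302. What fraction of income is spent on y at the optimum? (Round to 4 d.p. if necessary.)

MRS = MU_x/MU_y = (3/2)·(y/x)^(4/3). Set equal to p_x/p_y.
Hence y/x = ((2/3)·p_x/p_y)^(1/(4/3)), i.e. raised to the 0.75 power.
Substitute y = (y/x)·x into the budget: x* = M/(p_x + p_y·(y/x)).
Numerically y/x = 1.542376, so x* = 302/(20.85 + 7.8·1.542376) = 9.1848 and y* = 1.542376·9.1848 = 14.1664.
Expenditure on y: 7.8·14.1664 = 110.4976; share = 0.3659.

share on y = 0.3659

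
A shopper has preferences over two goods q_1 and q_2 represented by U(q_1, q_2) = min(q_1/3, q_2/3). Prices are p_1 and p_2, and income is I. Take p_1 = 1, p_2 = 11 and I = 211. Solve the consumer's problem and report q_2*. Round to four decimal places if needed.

Leontief preferences: the optimum is at the kink where q_1/3 = q_2/3, i.e. q_2 = q_1.
Budget: p_1·q_1 + p_2·q_1 = I, so (3·p_1 + 3·p_2)·q_1 = 3·I.
Demand: q_1*(p_1,p_2,I) = 3·I/(3·p_1 + 3·p_2), q_2* = 3·I/(3·p_1 + 3·p_2).
Here 3·1 + 3·11 = 36, giving q_2* = 17.5833.

q_2* = 17.5833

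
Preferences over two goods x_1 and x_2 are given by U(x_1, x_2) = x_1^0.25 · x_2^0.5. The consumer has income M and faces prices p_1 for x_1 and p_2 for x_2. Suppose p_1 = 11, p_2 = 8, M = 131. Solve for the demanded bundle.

x_1* = 3.9697, x_2* = 10.9167

At p_1=11, p_2=8, M=131: x_1* = 1/3·131/11 = 3.9697, x_2* = 10.9167.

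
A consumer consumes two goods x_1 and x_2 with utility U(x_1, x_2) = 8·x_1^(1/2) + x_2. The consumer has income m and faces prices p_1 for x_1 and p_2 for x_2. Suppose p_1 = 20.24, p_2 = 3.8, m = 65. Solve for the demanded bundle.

x_1* = 0.564, x_2* = 14.1013

Thus x_1* = (4·p_2/p_1)² — independent of m — with the rest of income spent on x_2.
Plugging in: x_1* = (4·3.8/20.24)² = 0.564, x_2* = 14.1013.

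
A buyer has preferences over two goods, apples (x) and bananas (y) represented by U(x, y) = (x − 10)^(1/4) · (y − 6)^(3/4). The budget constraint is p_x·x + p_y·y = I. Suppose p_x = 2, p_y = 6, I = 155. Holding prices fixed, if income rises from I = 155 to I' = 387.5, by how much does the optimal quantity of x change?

MRS = (1/3)·(y−6)/(x−10). Tangency with p_x/p_y gives y−6 = 3·(p_x/p_y)·(x−10).
After buying the subsistence bundle (10, 6), a share 0.25 of the remaining income goes to x: x* = 10 + 0.25·(I − 10p_x − 6p_y)/p_x.
Discretionary income = 155 − 10·2 − 6·6 = 99; x* = 10 + 0.25·99/2 = 22.375.
At I' = 387.5: x* = 51.4375. Change: 51.4375 − 22.375 = 29.0625.

Δx* = 29.0625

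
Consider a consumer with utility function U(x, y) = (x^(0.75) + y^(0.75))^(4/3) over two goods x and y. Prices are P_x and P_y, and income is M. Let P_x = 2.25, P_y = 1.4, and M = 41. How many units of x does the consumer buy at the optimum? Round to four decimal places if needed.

x* = 3.5375

From the CES first-order condition, (y/x)^(0.25) = P_x/P_y.
Hence y/x = (P_x/P_y)^(1/(0.25)), i.e. raised to the 4 power.
Substitute y = (y/x)·x into the budget: x* = M/(P_x + P_y·(y/x)).
Numerically y/x = 6.671415, so x* = 41/(2.25 + 1.4·6.671415) = 3.5375.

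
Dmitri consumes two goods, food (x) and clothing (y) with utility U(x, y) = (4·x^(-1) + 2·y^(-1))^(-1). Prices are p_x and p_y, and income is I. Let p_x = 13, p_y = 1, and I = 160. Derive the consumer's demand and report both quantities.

Substitute y = (y/x)·x into the budget: x* = I/(p_x + p_y·(y/x)).
Numerically y/x = 2.54951, so x* = 160/(13 + 1·2.54951) = 10.2897 and y* = 2.54951·10.2897 = 26.2337.

x* = 10.2897, y* = 26.2337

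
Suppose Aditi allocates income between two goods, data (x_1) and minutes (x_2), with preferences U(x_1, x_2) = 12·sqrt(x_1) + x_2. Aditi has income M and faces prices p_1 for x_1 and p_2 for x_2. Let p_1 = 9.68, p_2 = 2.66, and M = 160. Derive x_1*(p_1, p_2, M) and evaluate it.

x_1* = 2.7184

Utility is quasi-linear in x_2; the FOC for x_1 is 6/√x_1 = p_1/p_2.
Thus x_1* = (6·p_2/p_1)² — independent of M — with the rest of income spent on x_2.
Plugging in: x_1* = (6·2.66/9.68)² = 2.7184.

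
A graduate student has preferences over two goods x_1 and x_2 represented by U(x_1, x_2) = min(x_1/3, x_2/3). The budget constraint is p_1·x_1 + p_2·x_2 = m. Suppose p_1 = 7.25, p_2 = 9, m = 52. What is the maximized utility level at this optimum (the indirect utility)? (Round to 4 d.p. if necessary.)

With perfect complements, no substitution: consume in ratio x_1:x_2 = 3:3.
Budget: p_1·x_1 + p_2·x_1 = m, so (3·p_1 + 3·p_2)·x_1 = 3·m.
Demand: x_1*(p_1,p_2,m) = 3·m/(3·p_1 + 3·p_2), x_2* = 3·m/(3·p_1 + 3·p_2).
Here 3·7.25 + 3·9 = 48.75, giving x_1* = 3.2 and x_2* = 3.2.
Utility at the optimum: U(3.2, 3.2) = 1.0667.

V = 1.0667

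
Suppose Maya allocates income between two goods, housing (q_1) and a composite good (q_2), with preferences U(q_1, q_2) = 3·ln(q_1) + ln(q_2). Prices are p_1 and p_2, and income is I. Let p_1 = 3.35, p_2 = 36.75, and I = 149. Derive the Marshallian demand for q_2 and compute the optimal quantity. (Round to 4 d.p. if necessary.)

q_2* = 1.0136

MU_q_1/MU_q_2 = (3·q_2)/(q_1); tangency sets this equal to p_1/p_2.
Rearranging, p_2·q_2 = (1/3)·p_1·q_1. Substituting into the budget gives p_1·q_1·(1 + (1/3)) = I.
Demand: q_1*(p_1,p_2,I) = 0.75·I/p_1 and q_2* = 0.25·I/p_2.
At p_1=3.35, p_2=36.75, I=149: q_2* = 0.25·149/36.75 = 1.0136.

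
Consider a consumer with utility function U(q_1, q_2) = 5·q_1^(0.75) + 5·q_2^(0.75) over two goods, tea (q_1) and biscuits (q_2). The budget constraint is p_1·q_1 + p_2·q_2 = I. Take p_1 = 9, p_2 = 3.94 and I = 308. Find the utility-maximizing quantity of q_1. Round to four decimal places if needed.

With the ratio pinned down, the budget gives q_1* = I/(p_1 + p_2·(q_2/q_1)) and q_2* = (q_2/q_1)·q_1*.
Numerically q_2/q_1 = 27.226082, so q_1* = 308/(9 + 3.94·27.226082) = 2.649.

q_1* = 2.649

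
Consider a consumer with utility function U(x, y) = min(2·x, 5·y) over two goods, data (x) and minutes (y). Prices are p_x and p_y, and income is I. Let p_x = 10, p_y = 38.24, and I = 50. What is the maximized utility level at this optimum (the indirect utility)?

V = 3.9532

With perfect complements, no substitution: consume in ratio x:y = 5:2.
Budget: p_x·x + p_y·(2/5)·x = I, so (5·p_x + 2·p_y)·x = 5·I.
Demand: x*(p_x,p_y,I) = 5·I/(5·p_x + 2·p_y), y* = 2·I/(5·p_x + 2·p_y).
Here 5·10 + 2·38.24 = 126.48, giving x* = 1.9766 and y* = 0.7906.
Utility at the optimum: U(1.9766, 0.7906) = 3.9532.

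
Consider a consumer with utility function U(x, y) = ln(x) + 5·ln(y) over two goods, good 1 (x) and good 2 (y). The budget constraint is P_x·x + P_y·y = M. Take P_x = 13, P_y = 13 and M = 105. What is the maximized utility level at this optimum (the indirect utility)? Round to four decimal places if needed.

At P_x=13, P_y=13, M=105: x* = 1/6·105/13 = 1.3462, y* = 6.7308.
Utility at the optimum: U(1.3462, 6.7308) = 9.8307.

V = 9.8307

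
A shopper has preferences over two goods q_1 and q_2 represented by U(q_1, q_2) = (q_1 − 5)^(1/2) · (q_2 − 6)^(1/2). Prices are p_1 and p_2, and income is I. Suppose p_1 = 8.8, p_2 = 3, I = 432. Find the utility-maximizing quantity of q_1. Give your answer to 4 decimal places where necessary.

q_1* = 26.0227

This is Cobb-Douglas in (q_1−5, q_2−6): tangency gives 0.5·p_2·(q_2−6) = 0.5·p_1·(q_1−5).
After buying the subsistence bundle (5, 6), a share 0.5 of the remaining income goes to q_1: q_1* = 5 + 0.5·(I − 5p_1 − 6p_2)/p_1.
Discretionary income = 432 − 5·8.8 − 6·3 = 370; q_1* = 5 + 0.5·370/8.8 = 26.0227.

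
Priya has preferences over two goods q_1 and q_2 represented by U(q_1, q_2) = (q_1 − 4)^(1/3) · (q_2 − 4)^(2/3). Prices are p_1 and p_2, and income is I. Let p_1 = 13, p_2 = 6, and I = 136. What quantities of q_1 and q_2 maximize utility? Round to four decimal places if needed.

q_1* = 5.5385, q_2* = 10.6667

Substituting into the budget: q_1* = 4 + 1/3·(I − 4·p_1 − 4·p_2)/p_1, and q_2* = 4 + 2/3·(…)/p_2.
Discretionary income = 136 − 4·13 − 4·6 = 60; q_1* = 4 + 1/3·60/13 = 5.5385; q_2* = 4 + 2/3·60/6 = 10.6667.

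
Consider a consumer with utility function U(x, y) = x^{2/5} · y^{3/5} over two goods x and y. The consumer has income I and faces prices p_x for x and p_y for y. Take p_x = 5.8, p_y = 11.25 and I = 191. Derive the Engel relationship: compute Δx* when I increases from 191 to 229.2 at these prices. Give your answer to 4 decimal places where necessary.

Δx* = 2.6345

Demand: x*(p_x,p_y,I) = 0.4·I/p_x and y* = 0.6·I/p_y.
At p_x=5.8, p_y=11.25, I=191: x* = 0.4·191/5.8 = 13.1724.
At I' = 229.2: x* = 15.8069. Change: 15.8069 − 13.1724 = 2.6345.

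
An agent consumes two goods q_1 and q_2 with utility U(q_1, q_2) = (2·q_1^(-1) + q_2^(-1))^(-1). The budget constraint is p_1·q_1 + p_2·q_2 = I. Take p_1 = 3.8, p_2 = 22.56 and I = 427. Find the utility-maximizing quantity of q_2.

q_2* = 11.9762

From the CES first-order condition, 2·(q_2/q_1)^(2) = p_1/p_2.
Solve for the ratio: q_2/q_1 = [(1/2)·p_1/p_2]^(0.5).
With the ratio pinned down, the budget gives q_1* = I/(p_1 + p_2·(q_2/q_1)) and q_2* = (q_2/q_1)·q_1*.
Numerically q_2/q_1 = 0.290207, so q_1* = 427/(3.8 + 22.56·0.290207) = 41.2678 and q_2* = 0.290207·41.2678 = 11.9762.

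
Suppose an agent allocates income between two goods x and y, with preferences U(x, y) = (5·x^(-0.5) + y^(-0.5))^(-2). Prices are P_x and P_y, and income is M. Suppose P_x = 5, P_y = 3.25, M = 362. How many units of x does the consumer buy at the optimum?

MU_x ∝ 5·x^(-1.5), MU_y ∝ y^(-1.5), so MRS = 5·(y/x)^(1.5) = P_x/P_y.
Solve for the ratio: y/x = [(1/5)·P_x/P_y]^(2/3).
With the ratio pinned down, the budget gives x* = M/(P_x + P_y·(y/x)) and y* = (y/x)·x*.
Numerically y/x = 0.455769, so x* = 362/(5 + 3.25·0.455769) = 55.8534.

x* = 55.8534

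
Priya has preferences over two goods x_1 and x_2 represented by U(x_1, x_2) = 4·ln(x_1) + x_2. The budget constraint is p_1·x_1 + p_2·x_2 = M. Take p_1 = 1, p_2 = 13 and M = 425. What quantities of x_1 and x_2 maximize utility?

x_1* = 52, x_2* = 28.6923

Set MRS = p_1/p_2: (4/x_1)/1 = p_1/p_2.
So x_1*(p_1,p_2) = 4·p_2/p_1, independent of income; and x_2* = (M − 4·p_2)/p_2.
At the given prices: x_1* = 4·13/1 = 52, and x_2* = 28.6923.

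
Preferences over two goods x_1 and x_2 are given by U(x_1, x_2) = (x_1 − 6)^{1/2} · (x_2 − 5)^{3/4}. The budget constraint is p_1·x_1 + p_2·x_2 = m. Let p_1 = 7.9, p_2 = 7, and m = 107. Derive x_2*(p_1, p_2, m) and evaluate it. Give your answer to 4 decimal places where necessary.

MRS = (2/3)·(x_2−5)/(x_1−6). Tangency with p_1/p_2 gives x_2−5 = (3/2)·(p_1/p_2)·(x_1−6).
After buying the subsistence bundle (6, 5), a share 0.4 of the remaining income goes to x_1: x_1* = 6 + 0.4·(m − 6p_1 − 5p_2)/p_1.
Discretionary income = 107 − 6·7.9 − 5·7 = 24.6; x_2* = 5 + 0.6·24.6/7 = 7.1086.

x_2* = 7.1086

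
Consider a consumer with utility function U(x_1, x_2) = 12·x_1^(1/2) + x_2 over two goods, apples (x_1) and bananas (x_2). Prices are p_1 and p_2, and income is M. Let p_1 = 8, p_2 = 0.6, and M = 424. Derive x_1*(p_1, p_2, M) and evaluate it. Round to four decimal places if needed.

MU_x_1 = 6/√x_1, MU_x_2 = 1. Tangency: 6/√x_1 = p_1/p_2.
Thus x_1* = (6·p_2/p_1)² — independent of M — with the rest of income spent on x_2.
Plugging in: x_1* = (6·0.6/8)² = 0.2025.

x_1* = 0.2025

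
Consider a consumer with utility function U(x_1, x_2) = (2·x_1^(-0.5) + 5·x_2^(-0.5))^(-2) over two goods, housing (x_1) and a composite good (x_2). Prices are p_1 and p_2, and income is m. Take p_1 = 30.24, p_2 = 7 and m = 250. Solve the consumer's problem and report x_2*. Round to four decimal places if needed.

From the CES first-order condition, (2/5)·(x_2/x_1)^(1.5) = p_1/p_2.
Solve for the ratio: x_2/x_1 = [(5/2)·p_1/p_2]^(2/3).
With the ratio pinned down, the budget gives x_1* = m/(p_1 + p_2·(x_2/x_1)) and x_2* = (x_2/x_1)·x_1*.
Numerically x_2/x_1 = 4.885952, so x_1* = 250/(30.24 + 7·4.885952) = 3.8795 and x_2* = 4.885952·3.8795 = 18.9549.

x_2* = 18.9549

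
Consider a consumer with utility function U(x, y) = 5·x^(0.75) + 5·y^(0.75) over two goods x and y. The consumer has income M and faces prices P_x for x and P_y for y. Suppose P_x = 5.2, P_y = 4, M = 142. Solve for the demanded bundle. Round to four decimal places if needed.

x* = 8.5417, y* = 24.3958

MRS = MU_x/MU_y = (y/x)^(0.25). Set equal to P_x/P_y.
Hence y/x = (P_x/P_y)^(1/(0.25)), i.e. raised to the 4 power.
Substitute y = (y/x)·x into the budget: x* = M/(P_x + P_y·(y/x)).
Numerically y/x = 2.8561, so x* = 142/(5.2 + 4·2.8561) = 8.5417 and y* = 2.8561·8.5417 = 24.3958.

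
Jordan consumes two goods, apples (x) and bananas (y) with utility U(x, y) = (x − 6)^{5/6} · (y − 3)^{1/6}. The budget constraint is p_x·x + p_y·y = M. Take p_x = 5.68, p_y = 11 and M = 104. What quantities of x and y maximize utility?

x* = 11.4167, y* = 3.5594

MRS = 5·(y−3)/(x−6). Tangency with p_x/p_y gives y−3 = (1/5)·(p_x/p_y)·(x−6).
Substituting into the budget: x* = 6 + 5/6·(M − 6·p_x − 3·p_y)/p_x, and y* = 3 + 1/6·(…)/p_y.
Discretionary income = 104 − 6·5.68 − 3·11 = 36.92; x* = 6 + 5/6·36.92/5.68 = 11.4167; y* = 3 + 1/6·36.92/11 = 3.5594.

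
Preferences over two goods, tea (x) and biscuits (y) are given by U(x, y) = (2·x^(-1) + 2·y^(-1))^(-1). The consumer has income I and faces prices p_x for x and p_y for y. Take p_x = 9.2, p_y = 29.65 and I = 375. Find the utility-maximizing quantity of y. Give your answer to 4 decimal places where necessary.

y* = 8.1229

MU_x ∝ 2·x^(-2), MU_y ∝ 2·y^(-2), so MRS = (y/x)^(2) = p_x/p_y.
Solve for the ratio: y/x = [p_x/p_y]^(0.5).
With the ratio pinned down, the budget gives x* = I/(p_x + p_y·(y/x)) and y* = (y/x)·x*.
Numerically y/x = 0.557034, so x* = 375/(9.2 + 29.65·0.557034) = 14.5823 and y* = 0.557034·14.5823 = 8.1229.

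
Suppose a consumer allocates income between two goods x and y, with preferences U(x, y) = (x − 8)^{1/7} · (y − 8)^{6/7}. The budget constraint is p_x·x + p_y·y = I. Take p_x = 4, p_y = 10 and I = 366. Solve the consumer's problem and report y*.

y* = 29.7714

Let x' = x−8, y' = y−8. MRS = (1/6)·y'/x' = p_x/p_y.
Substituting into the budget: x* = 8 + 1/7·(I − 8·p_x − 8·p_y)/p_x, and y* = 8 + 6/7·(…)/p_y.
Discretionary income = 366 − 8·4 − 8·10 = 254; y* = 8 + 6/7·254/10 = 29.7714.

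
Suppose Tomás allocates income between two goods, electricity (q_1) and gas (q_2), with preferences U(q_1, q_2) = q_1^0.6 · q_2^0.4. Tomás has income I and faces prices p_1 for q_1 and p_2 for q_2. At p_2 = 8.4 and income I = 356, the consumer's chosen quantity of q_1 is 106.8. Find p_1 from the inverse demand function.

p_1 = 2

The MRS is (3/2)·q_2/q_1. Set MRS = p_1/p_2.
So 0.6·p_2·q_2 = 0.4·p_1·q_1; combined with the budget, a share 0.6 of income goes to q_1.
Demand: q_1*(p_1,p_2,I) = 0.6·I/p_1 and q_2* = 0.4·I/p_2.
Set q_1* = 106.8 in the demand function and solve for p_1: p_1 = 2.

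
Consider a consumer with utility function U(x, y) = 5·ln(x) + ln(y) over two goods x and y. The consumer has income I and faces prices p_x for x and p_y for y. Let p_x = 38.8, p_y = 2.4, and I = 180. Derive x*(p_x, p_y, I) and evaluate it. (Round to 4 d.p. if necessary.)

x* = 3.866

The MRS is 5·y/x. Set MRS = p_x/p_y.
Rearranging, p_y·y = (1/5)·p_x·x. Substituting into the budget gives p_x·x·(1 + (1/5)) = I.
Demand: x*(p_x,p_y,I) = 5/6·I/p_x and y* = 1/6·I/p_y.
At p_x=38.8, p_y=2.4, I=180: x* = 5/6·180/38.8 = 3.866.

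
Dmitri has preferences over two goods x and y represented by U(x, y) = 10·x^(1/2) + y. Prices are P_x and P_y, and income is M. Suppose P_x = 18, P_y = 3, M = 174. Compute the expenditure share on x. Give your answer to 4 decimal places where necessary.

share on x = 0.0718

MU_x = 5/√x, MU_y = 1. Tangency: 5/√x = P_x/P_y.
Solve: √x = 5·P_y/P_x, so x*(P_x,P_y) = (5·P_y/P_x)², and y* = (M − P_x·x*)/P_y.
Plugging in: x* = (5·3/18)² = 0.6944, y* = 53.8333.
Expenditure on x: 18·0.6944 = 12.5; share = 0.0718.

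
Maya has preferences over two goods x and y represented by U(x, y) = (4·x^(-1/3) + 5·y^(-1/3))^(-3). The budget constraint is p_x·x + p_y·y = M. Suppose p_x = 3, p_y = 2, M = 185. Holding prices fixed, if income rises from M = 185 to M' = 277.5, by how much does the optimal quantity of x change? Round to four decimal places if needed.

MU_x ∝ 4·x^(-4/3), MU_y ∝ 5·y^(-4/3), so MRS = (4/5)·(y/x)^(4/3) = p_x/p_y.
Solve for the ratio: y/x = [(5/4)·p_x/p_y]^(0.75).
With the ratio pinned down, the budget gives x* = M/(p_x + p_y·(y/x)) and y* = (y/x)·x*.
Numerically y/x = 1.602326, so x* = 185/(3 + 2·1.602326) = 29.8163.
At M' = 277.5: x* = 44.7245. Change: 44.7245 − 29.8163 = 14.9082.

Δx* = 14.9082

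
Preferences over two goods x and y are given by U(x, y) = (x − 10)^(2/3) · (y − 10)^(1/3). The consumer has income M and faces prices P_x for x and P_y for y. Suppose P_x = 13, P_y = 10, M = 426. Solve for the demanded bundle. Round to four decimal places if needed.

Discretionary income = 426 − 10·13 − 10·10 = 196; x* = 10 + 2/3·196/13 = 20.0513; y* = 10 + 1/3·196/10 = 16.5333.

x* = 20.0513, y* = 16.5333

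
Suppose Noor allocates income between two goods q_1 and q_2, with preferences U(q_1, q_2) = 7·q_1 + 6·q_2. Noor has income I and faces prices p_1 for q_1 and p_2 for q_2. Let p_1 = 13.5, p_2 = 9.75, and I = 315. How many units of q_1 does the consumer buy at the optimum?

q_1* = 0

Linear utility — the consumer picks whichever good has higher MU/price: 7/13.5 = 0.5185 vs 6/9.75 = 0.6154.
q_2 gives more utility per dollar, so spend all income on q_2: q_2* = I/p_2, q_1* = 0.
Numerically: q_1* = 0, q_2* = 32.3077.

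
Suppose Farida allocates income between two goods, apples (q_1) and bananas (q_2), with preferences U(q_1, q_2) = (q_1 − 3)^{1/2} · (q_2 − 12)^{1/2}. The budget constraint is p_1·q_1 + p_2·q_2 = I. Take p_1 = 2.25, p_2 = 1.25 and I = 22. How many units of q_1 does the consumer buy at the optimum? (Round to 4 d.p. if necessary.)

MRS = (q_2−12)/(q_1−3). Tangency with p_1/p_2 gives q_2−12 = (p_1/p_2)·(q_1−3).
After buying the subsistence bundle (3, 12), a share 0.5 of the remaining income goes to q_1: q_1* = 3 + 0.5·(I − 3p_1 − 12p_2)/p_1.
Discretionary income = 22 − 3·2.25 − 12·1.25 = 0.25; q_1* = 3 + 0.5·0.25/2.25 = 3.0556.

q_1* = 3.0556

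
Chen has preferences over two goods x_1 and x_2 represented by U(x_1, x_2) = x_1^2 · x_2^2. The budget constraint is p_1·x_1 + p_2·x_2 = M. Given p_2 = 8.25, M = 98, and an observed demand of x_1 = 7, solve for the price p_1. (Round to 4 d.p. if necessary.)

p_1 = 7

MU_x_1/MU_x_2 = (2·x_2)/(2·x_1); tangency sets this equal to p_1/p_2.
Rearranging, p_2·x_2 = p_1·x_1. Substituting into the budget gives p_1·x_1·(1 + 1) = M.
Demand: x_1*(p_1,p_2,M) = 0.5·M/p_1 and x_2* = 0.5·M/p_2.
Set x_1* = 7 in the demand function and solve for p_1: p_1 = 7.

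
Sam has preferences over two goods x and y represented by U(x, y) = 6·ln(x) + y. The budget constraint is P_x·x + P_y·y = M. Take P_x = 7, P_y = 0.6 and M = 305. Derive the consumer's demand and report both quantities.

x* = 0.5143, y* = 502.3333

MU_x = 6/x, MU_y = 1. Tangency: 6/x = P_x/P_y.
So x*(P_x,P_y) = 6·P_y/P_x, independent of income; and y* = (M − 6·P_y)/P_y.
At the given prices: x* = 6·0.6/7 = 0.5143, and y* = 502.3333.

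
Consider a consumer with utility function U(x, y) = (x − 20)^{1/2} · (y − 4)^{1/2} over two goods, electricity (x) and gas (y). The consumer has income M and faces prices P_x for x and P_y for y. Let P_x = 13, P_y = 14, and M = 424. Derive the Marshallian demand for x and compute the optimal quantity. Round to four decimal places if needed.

MRS = (y−4)/(x−20). Tangency with P_x/P_y gives y−4 = (P_x/P_y)·(x−20).
Substituting into the budget: x* = 20 + 0.5·(M − 20·P_x − 4·P_y)/P_x, and y* = 4 + 0.5·(…)/P_y.
Discretionary income = 424 − 20·13 − 4·14 = 108; x* = 20 + 0.5·108/13 = 24.1538.

x* = 24.1538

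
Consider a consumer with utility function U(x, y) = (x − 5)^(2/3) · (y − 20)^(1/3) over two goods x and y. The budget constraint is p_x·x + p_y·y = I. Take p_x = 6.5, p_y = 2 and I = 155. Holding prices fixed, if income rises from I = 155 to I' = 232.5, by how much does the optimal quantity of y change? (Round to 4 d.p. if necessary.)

This is Cobb-Douglas in (x−5, y−20): tangency gives 2/3·p_y·(y−20) = 1/3·p_x·(x−5).
Substituting into the budget: x* = 5 + 2/3·(I − 5·p_x − 20·p_y)/p_x, and y* = 20 + 1/3·(…)/p_y.
Discretionary income = 155 − 5·6.5 − 20·2 = 82.5; y* = 20 + 1/3·82.5/2 = 33.75.
At I' = 232.5: y* = 46.6667. Change: 46.6667 − 33.75 = 12.9167.

Δy* = 12.9167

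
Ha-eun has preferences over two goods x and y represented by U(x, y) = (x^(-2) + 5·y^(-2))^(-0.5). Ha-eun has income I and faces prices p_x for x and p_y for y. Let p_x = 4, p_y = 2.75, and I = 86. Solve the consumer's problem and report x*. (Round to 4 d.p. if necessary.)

MU_x ∝ x^(-3), MU_y ∝ 5·y^(-3), so MRS = (1/5)·(y/x)^(3) = p_x/p_y.
Hence y/x = (5·p_x/p_y)^(1/(3)), i.e. raised to the 1/3 power.
With the ratio pinned down, the budget gives x* = I/(p_x + p_y·(y/x)) and y* = (y/x)·x*.
Numerically y/x = 1.937459, so x* = 86/(4 + 2.75·1.937459) = 9.2195.

x* = 9.2195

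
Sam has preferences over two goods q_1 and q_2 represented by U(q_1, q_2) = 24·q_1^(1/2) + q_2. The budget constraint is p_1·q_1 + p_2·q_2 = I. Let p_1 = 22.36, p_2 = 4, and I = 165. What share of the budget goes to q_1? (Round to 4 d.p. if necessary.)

share on q_1 = 0.6245

Utility is quasi-linear in q_2; the FOC for q_1 is 12/√q_1 = p_1/p_2.
Thus q_1* = (12·p_2/p_1)² — independent of I — with the rest of income spent on q_2.
Plugging in: q_1* = (12·4/22.36)² = 4.6083, q_2* = 15.4897.
Expenditure on q_1: 22.36·4.6083 = 103.0411; share = 0.6245.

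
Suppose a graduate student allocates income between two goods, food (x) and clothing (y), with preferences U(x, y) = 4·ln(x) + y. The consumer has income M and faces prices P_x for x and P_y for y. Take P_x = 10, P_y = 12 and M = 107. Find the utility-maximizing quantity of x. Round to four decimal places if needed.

Set MRS = P_x/P_y: (4/x)/1 = P_x/P_y.
So x*(P_x,P_y) = 4·P_y/P_x, independent of income; and y* = (M − 4·P_y)/P_y.
At the given prices: x* = 4·12/10 = 4.8.

x* = 4.8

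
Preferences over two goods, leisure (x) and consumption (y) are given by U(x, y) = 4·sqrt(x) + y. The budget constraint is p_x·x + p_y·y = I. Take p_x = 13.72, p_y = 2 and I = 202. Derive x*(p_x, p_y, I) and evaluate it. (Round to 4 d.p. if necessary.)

x* = 0.085

Thus x* = (2·p_y/p_x)² — independent of I — with the rest of income spent on y.
Plugging in: x* = (2·2/13.72)² = 0.085.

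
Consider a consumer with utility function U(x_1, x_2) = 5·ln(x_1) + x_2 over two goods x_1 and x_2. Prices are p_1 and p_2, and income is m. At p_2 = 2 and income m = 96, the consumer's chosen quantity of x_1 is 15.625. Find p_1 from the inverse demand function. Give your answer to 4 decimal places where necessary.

MU_x_1 = 5/x_1, MU_x_2 = 1. Tangency: 5/x_1 = p_1/p_2.
So x_1*(p_1,p_2) = 5·p_2/p_1, independent of income; and x_2* = (m − 5·p_2)/p_2.
Set x_1* = 15.625 in the demand function and solve for p_1: p_1 = 0.64.

p_1 = 0.64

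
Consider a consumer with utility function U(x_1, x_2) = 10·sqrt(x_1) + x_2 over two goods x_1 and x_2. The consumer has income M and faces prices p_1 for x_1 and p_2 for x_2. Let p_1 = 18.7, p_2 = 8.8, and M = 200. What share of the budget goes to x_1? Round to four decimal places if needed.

share on x_1 = 0.5176

Plugging in: x_1* = (5·8.8/18.7)² = 5.5363, x_2* = 10.9626.
Expenditure on x_1: 18.7·5.5363 = 103.5294; share = 0.5176.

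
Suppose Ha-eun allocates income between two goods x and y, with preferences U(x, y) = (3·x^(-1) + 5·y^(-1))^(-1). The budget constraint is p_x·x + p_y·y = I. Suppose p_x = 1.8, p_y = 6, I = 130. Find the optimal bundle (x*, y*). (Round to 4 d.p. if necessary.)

From the CES first-order condition, (3/5)·(y/x)^(2) = p_x/p_y.
Hence y/x = ((5/3)·p_x/p_y)^(1/(2)), i.e. raised to the 0.5 power.
With the ratio pinned down, the budget gives x* = I/(p_x + p_y·(y/x)) and y* = (y/x)·x*.
Numerically y/x = 0.707107, so x* = 130/(1.8 + 6·0.707107) = 21.5138 and y* = 0.707107·21.5138 = 15.2125.

x* = 21.5138, y* = 15.2125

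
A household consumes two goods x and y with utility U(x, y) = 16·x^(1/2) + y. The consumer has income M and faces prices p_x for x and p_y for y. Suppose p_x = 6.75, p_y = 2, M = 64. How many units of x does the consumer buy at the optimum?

Utility is quasi-linear in y; the FOC for x is 8/√x = p_x/p_y.
Thus x* = (8·p_y/p_x)² — independent of M — with the rest of income spent on y.
Plugging in: x* = (8·2/6.75)² = 5.6187.

x* = 5.6187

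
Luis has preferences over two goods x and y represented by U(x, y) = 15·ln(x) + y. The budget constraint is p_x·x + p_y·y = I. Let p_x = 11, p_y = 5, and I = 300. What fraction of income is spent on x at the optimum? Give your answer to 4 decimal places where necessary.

share on x = 0.25

Set MRS = p_x/p_y: (15/x)/1 = p_x/p_y.
So x*(p_x,p_y) = 15·p_y/p_x, independent of income; and y* = (I − 15·p_y)/p_y.
At the given prices: x* = 15·5/11 = 6.8182, and y* = 45.
Expenditure on x: 11·6.8182 = 75; share = 0.25.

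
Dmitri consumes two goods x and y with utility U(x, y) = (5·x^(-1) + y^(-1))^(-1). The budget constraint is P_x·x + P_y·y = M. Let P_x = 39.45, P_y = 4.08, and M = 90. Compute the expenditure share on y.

MRS = MU_x/MU_y = 5·(y/x)^(2). Set equal to P_x/P_y.
Solve for the ratio: y/x = [(1/5)·P_x/P_y]^(0.5).
Substitute y = (y/x)·x into the budget: x* = M/(P_x + P_y·(y/x)).
Numerically y/x = 1.39062, so x* = 90/(39.45 + 4.08·1.39062) = 1.9945 and y* = 1.39062·1.9945 = 2.7736.
Expenditure on y: 4.08·2.7736 = 11.3163; share = 0.1257.

share on y = 0.1257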